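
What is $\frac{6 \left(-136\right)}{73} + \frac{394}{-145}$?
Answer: $- \frac{147082}{10585} \approx -13.895$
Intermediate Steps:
$\frac{6 \left(-136\right)}{73} + \frac{394}{-145} = \left(-816\right) \frac{1}{73} + 394 \left(- \frac{1}{145}\right) = - \frac{816}{73} - \frac{394}{145} = - \frac{147082}{10585}$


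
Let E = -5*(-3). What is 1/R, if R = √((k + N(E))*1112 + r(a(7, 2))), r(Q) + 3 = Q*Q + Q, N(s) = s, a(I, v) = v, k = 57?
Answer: √80067/80067 ≈ 0.0035341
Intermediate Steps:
E = 15
r(Q) = -3 + Q + Q² (r(Q) = -3 + (Q*Q + Q) = -3 + (Q² + Q) = -3 + (Q + Q²) = -3 + Q + Q²)
R = √80067 (R = √((57 + 15)*1112 + (-3 + 2 + 2²)) = √(72*1112 + (-3 + 2 + 4)) = √(80064 + 3) = √80067 ≈ 282.96)
1/R = 1/(√80067) = √80067/80067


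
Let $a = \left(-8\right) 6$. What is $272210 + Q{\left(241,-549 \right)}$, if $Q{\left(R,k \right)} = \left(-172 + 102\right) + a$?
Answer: $272092$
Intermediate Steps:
$a = -48$
$Q{\left(R,k \right)} = -118$ ($Q{\left(R,k \right)} = \left(-172 + 102\right) - 48 = -70 - 48 = -118$)
$272210 + Q{\left(241,-549 \right)} = 272210 - 118 = 272092$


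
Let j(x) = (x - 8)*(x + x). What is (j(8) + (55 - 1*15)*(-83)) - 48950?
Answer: -52270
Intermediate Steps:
j(x) = 2*x*(-8 + x) (j(x) = (-8 + x)*(2*x) = 2*x*(-8 + x))
(j(8) + (55 - 1*15)*(-83)) - 48950 = (2*8*(-8 + 8) + (55 - 1*15)*(-83)) - 48950 = (2*8*0 + (55 - 15)*(-83)) - 48950 = (0 + 40*(-83)) - 48950 = (0 - 3320) - 48950 = -3320 - 48950 = -52270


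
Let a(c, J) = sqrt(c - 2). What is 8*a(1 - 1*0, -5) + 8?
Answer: 8 + 8*I ≈ 8.0 + 8.0*I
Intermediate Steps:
a(c, J) = sqrt(-2 + c)
8*a(1 - 1*0, -5) + 8 = 8*sqrt(-2 + (1 - 1*0)) + 8 = 8*sqrt(-2 + (1 + 0)) + 8 = 8*sqrt(-2 + 1) + 8 = 8*sqrt(-1) + 8 = 8*I + 8 = 8 + 8*I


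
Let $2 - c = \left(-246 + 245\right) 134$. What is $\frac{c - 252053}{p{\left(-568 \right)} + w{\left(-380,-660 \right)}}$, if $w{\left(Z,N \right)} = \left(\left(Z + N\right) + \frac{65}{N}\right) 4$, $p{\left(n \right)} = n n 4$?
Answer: $- \frac{8313261}{42449075} \approx -0.19584$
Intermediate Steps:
$p{\left(n \right)} = 4 n^{2}$ ($p{\left(n \right)} = n^{2} \cdot 4 = 4 n^{2}$)
$w{\left(Z,N \right)} = 4 N + 4 Z + \frac{260}{N}$ ($w{\left(Z,N \right)} = \left(\left(N + Z\right) + \frac{65}{N}\right) 4 = \left(N + Z + \frac{65}{N}\right) 4 = 4 N + 4 Z + \frac{260}{N}$)
$c = 136$ ($c = 2 - \left(-246 + 245\right) 134 = 2 - \left(-1\right) 134 = 2 - -134 = 2 + 134 = 136$)
$\frac{c - 252053}{p{\left(-568 \right)} + w{\left(-380,-660 \right)}} = \frac{136 - 252053}{4 \left(-568\right)^{2} + \frac{4 \left(65 - 660 \left(-660 - 380\right)\right)}{-660}} = - \frac{251917}{4 \cdot 322624 + 4 \left(- \frac{1}{660}\right) \left(65 - -686400\right)} = - \frac{251917}{1290496 + 4 \left(- \frac{1}{660}\right) \left(65 + 686400\right)} = - \frac{251917}{1290496 + 4 \left(- \frac{1}{660}\right) 686465} = - \frac{251917}{1290496 - \frac{137293}{33}} = - \frac{251917}{\frac{42449075}{33}} = \left(-251917\right) \frac{33}{42449075} = - \frac{8313261}{42449075}$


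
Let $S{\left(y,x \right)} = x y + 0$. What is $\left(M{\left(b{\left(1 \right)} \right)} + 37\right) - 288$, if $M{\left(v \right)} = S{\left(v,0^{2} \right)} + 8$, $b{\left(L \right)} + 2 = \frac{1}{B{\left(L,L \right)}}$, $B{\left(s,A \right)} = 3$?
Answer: $-243$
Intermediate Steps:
$b{\left(L \right)} = - \frac{5}{3}$ ($b{\left(L \right)} = -2 + \frac{1}{3} = - \frac{5}{3}$)
$S{\left(y,x \right)} = x y$
$M{\left(v \right)} = 8$ ($M{\left(v \right)} = 0^{2} v + 8 = 0 v + 8 = 0 + 8 = 8$)
$\left(M{\left(b{\left(1 \right)} \right)} + 37\right) - 288 = \left(8 + 37\right) - 288 = 45 - 288 = -243$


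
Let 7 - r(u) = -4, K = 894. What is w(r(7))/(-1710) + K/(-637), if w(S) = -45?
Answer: -33335/24206 ≈ -1.3771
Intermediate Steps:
r(u) = 11 (r(u) = 7 - 1*(-4) = 7 + 4 = 11)
w(r(7))/(-1710) + K/(-637) = -45/(-1710) + 894/(-637) = -45*(-1/1710) + 894*(-1/637) = 1/38 - 894/637 = -33335/24206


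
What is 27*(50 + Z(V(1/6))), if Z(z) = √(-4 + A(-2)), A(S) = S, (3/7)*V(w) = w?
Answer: 1350 + 27*I*√6 ≈ 1350.0 + 66.136*I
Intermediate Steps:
V(w) = 7*w/3
Z(z) = I*√6 (Z(z) = √(-4 - 2) = √(-6) = I*√6)
27*(50 + Z(V(1/6))) = 27*(50 + I*√6) = 1350 + 27*I*√6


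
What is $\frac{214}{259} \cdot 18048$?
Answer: $\frac{3862272}{259} \approx 14912.0$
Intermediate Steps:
$\frac{214}{259} \cdot 18048 = \frac{3862272}{259}$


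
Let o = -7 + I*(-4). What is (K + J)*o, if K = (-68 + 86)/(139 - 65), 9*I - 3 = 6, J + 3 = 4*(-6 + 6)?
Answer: 1122/37 ≈ 30.324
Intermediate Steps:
J = -3 (J = -3 + 4*(-6 + 6) = -3 + 4*0 = -3 + 0 = -3)
I = 1 (I = 1/3 + (1/9)*6 = 1/3 + 2/3 = 1)
o = -11 (o = -7 + 1*(-4) = -7 - 4 = -11)
K = 9/37 (K = 18/74 = 18*(1/74) = 9/37 ≈ 0.24324)
(K + J)*o = (9/37 - 3)*(-11) = -102/37*(-11) = 1122/37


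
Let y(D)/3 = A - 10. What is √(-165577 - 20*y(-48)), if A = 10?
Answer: 23*I*√313 ≈ 406.91*I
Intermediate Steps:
y(D) = 0 (y(D) = 3*(10 - 10) = 3*0 = 0)
√(-165577 - 20*y(-48)) = √(-165577 - 20*0) = √(-165577 + 0) = √(-165577) = 23*I*√313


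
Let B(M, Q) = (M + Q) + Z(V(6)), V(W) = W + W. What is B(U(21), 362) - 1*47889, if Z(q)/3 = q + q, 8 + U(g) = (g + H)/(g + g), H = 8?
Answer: -1993417/42 ≈ -47462.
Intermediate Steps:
V(W) = 2*W
U(g) = -8 + (8 + g)/(2*g) (U(g) = -8 + (g + 8)/(g + g) = -8 + (8 + g)/((2*g)) = -8 + (8 + g)*(1/(2*g)) = -8 + (8 + g)/(2*g))
Z(q) = 6*q (Z(q) = 3*(q + q) = 3*(2*q) = 6*q)
B(M, Q) = 72 + M + Q (B(M, Q) = (M + Q) + 6*(2*6) = (M + Q) + 6*12 = (M + Q) + 72 = 72 + M + Q)
B(U(21), 362) - 1*47889 = (72 + (-15/2 + 4/21) + 362) - 1*47889 = (72 + (-15/2 + 4*(1/21)) + 362) - 47889 = (72 + (-15/2 + 4/21) + 362) - 47889 = (72 - 307/42 + 362) - 47889 = 17921/42 - 47889 = -1993417/42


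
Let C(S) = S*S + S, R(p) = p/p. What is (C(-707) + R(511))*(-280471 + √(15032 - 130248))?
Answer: -139995136353 + 1996572*I*√7201 ≈ -1.4e+11 + 1.6943e+8*I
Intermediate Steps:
R(p) = 1
C(S) = S + S² (C(S) = S² + S = S + S²)
(C(-707) + R(511))*(-280471 + √(15032 - 130248)) = (-707*(1 - 707) + 1)*(-280471 + √(15032 - 130248)) = (-707*(-706) + 1)*(-280471 + √(-115216)) = (499142 + 1)*(-280471 + 4*I*√7201) = 499143*(-280471 + 4*I*√7201) = -139995136353 + 1996572*I*√7201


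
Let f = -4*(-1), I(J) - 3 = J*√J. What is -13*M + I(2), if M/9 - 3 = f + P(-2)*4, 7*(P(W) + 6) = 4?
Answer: 12072/7 + 2*√2 ≈ 1727.4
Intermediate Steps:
I(J) = 3 + J^(3/2) (I(J) = 3 + J*√J = 3 + J^(3/2))
P(W) = -38/7 (P(W) = -6 + (⅐)*4 = -6 + 4/7 = -38/7)
f = 4
M = -927/7 (M = 27 + 9*(4 - 38/7*4) = 27 + 9*(4 - 152/7) = 27 + 9*(-124/7) = 27 - 1116/7 = -927/7 ≈ -132.43)
-13*M + I(2) = -13*(-927/7) + (3 + 2^(3/2)) = 12051/7 + (3 + 2*√2) = 12072/7 + 2*√2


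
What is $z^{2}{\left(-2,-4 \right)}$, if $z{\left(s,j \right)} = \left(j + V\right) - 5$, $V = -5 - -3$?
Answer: $121$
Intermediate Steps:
$V = -2$ ($V = -5 + 3 = -2$)
$z{\left(s,j \right)} = -7 + j$ ($z{\left(s,j \right)} = \left(j - 2\right) - 5 = \left(-2 + j\right) - 5 = -7 + j$)
$z^{2}{\left(-2,-4 \right)} = \left(-7 - 4\right)^{2} = \left(-11\right)^{2} = 121$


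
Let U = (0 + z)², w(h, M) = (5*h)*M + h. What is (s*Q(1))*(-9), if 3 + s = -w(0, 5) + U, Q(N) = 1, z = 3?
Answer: -54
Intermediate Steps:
w(h, M) = h + 5*M*h (w(h, M) = 5*M*h + h = h + 5*M*h)
U = 9 (U = (0 + 3)² = 3² = 9)
s = 6 (s = -3 + (-0*(1 + 5*5) + 9) = -3 + (-0*(1 + 25) + 9) = -3 + (-0*26 + 9) = -3 + (-1*0 + 9) = -3 + (0 + 9) = -3 + 9 = 6)
(s*Q(1))*(-9) = (6*1)*(-9) = 6*(-9) = -54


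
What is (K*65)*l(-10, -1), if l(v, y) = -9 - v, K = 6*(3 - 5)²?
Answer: 1560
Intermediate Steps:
K = 24 (K = 6*(-2)² = 6*4 = 24)
(K*65)*l(-10, -1) = (24*65)*(-9 - 1*(-10)) = 1560*(-9 + 10) = 1560*1 = 1560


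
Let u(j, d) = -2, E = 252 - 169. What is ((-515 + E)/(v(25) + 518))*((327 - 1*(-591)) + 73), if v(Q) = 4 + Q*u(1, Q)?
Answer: -53514/59 ≈ -907.02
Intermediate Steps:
E = 83
v(Q) = 4 - 2*Q (v(Q) = 4 + Q*(-2) = 4 - 2*Q)
((-515 + E)/(v(25) + 518))*((327 - 1*(-591)) + 73) = ((-515 + 83)/((4 - 2*25) + 518))*((327 - 1*(-591)) + 73) = (-432/((4 - 50) + 518))*((327 + 591) + 73) = (-432/(-46 + 518))*(918 + 73) = -432/472*991 = -432*1/472*991 = -54/59*991 = -53514/59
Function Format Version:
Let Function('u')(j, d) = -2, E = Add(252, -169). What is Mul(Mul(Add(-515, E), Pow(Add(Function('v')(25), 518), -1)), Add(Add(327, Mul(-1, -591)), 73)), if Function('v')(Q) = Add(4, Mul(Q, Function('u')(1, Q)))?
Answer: Rational(-53514, 59) ≈ -907.02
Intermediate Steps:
E = 83
Function('v')(Q) = Add(4, Mul(-2, Q)) (Function('v')(Q) = Add(4, Mul(Q, -2)) = Add(4, Mul(-2, Q)))
Mul(Mul(Add(-515, E), Pow(Add(Function('v')(25), 518), -1)), Add(Add(327, Mul(-1, -591)), 73)) = Mul(Mul(Add(-515, 83), Pow(Add(Add(4, Mul(-2, 25)), 518), -1)), Add(Add(327, Mul(-1, -591)), 73)) = Mul(Mul(-432, Pow(Add(Add(4, -50), 518), -1)), Add(Add(327, 591), 73)) = Mul(Mul(-432, Pow(Add(-46, 518), -1)), Add(918, 73)) = Mul(Mul(-432, Pow(472, -1)), 991) = Mul(Mul(-432, Rational(1, 472)), 991) = Mul(Rational(-54, 59), 991) = Rational(-53514, 59)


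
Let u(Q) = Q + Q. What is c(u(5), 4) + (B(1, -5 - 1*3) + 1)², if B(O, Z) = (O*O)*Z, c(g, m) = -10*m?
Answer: 9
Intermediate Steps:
u(Q) = 2*Q
B(O, Z) = Z*O² (B(O, Z) = O²*Z = Z*O²)
c(u(5), 4) + (B(1, -5 - 1*3) + 1)² = -10*4 + ((-5 - 1*3)*1² + 1)² = -40 + ((-5 - 3)*1 + 1)² = -40 + (-8*1 + 1)² = -40 + (-8 + 1)² = -40 + (-7)² = -40 + 49 = 9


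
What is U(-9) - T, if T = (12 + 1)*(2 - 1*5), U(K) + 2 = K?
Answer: 28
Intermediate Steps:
U(K) = -2 + K
T = -39 (T = 13*(2 - 5) = 13*(-3) = -39)
U(-9) - T = (-2 - 9) - 1*(-39) = -11 + 39 = 28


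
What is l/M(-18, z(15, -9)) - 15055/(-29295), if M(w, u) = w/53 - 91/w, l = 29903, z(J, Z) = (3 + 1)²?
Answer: 167155946347/26359641 ≈ 6341.4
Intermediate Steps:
z(J, Z) = 16 (z(J, Z) = 4² = 16)
M(w, u) = -91/w + w/53 (M(w, u) = w*(1/53) - 91/w = w/53 - 91/w = -91/w + w/53)
l/M(-18, z(15, -9)) - 15055/(-29295) = 29903/(-91/(-18) + (1/53)*(-18)) - 15055/(-29295) = 29903/(-91*(-1/18) - 18/53) - 15055*(-1/29295) = 29903/(91/18 - 18/53) + 3011/5859 = 29903/(4499/954) + 3011/5859 = 29903*(954/4499) + 3011/5859 = 28527462/4499 + 3011/5859 = 167155946347/26359641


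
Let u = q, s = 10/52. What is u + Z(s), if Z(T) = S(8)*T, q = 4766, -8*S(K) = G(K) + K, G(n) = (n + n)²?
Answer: 123751/26 ≈ 4759.7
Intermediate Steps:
G(n) = 4*n² (G(n) = (2*n)² = 4*n²)
S(K) = -K²/2 - K/8 (S(K) = -(4*K² + K)/8 = -(K + 4*K²)/8 = -K²/2 - K/8)
s = 5/26 (s = 10*(1/52) = 5/26 ≈ 0.19231)
Z(T) = -33*T (Z(T) = ((⅛)*8*(-1 - 4*8))*T = ((⅛)*8*(-1 - 32))*T = ((⅛)*8*(-33))*T = -33*T)
u = 4766
u + Z(s) = 4766 - 33*5/26 = 4766 - 165/26 = 123751/26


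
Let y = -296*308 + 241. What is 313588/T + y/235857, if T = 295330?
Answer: 7851409001/11609274635 ≈ 0.67630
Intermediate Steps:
y = -90927 (y = -91168 + 241 = -90927)
313588/T + y/235857 = 313588/295330 - 90927/235857 = 313588*(1/295330) - 90927*1/235857 = 156794/147665 - 30309/78619 = 7851409001/11609274635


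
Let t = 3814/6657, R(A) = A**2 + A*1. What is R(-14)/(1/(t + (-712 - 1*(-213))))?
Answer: -86268754/951 ≈ -90714.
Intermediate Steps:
R(A) = A + A**2 (R(A) = A**2 + A = A + A**2)
t = 3814/6657 (t = 3814*(1/6657) = 3814/6657 ≈ 0.57293)
R(-14)/(1/(t + (-712 - 1*(-213)))) = (-14*(1 - 14))/(1/(3814/6657 + (-712 - 1*(-213)))) = (-14*(-13))/(1/(3814/6657 + (-712 + 213))) = 182/(1/(3814/6657 - 499)) = 182/(1/(-3318029/6657)) = 182/(-6657/3318029) = 182*(-3318029/6657) = -86268754/951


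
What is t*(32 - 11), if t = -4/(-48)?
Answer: 7/4 ≈ 1.7500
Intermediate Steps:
t = 1/12 (t = -4*(-1/48) = 1/12 ≈ 0.083333)
t*(32 - 11) = (32 - 11)/12 = (1/12)*21 = 7/4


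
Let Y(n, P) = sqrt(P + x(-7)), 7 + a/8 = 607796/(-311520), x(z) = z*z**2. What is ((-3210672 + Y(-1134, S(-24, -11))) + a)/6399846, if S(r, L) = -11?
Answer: -31256589029/62302500810 + I*sqrt(354)/6399846 ≈ -0.50169 + 2.9399e-6*I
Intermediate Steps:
x(z) = z**3
a = -697109/9735 (a = -56 + 8*(607796/(-311520)) = -56 + 8*(607796*(-1/311520)) = -56 + 8*(-151949/77880) = -56 - 151949/9735 = -697109/9735 ≈ -71.609)
Y(n, P) = sqrt(-343 + P) (Y(n, P) = sqrt(P + (-7)**3) = sqrt(P - 343) = sqrt(-343 + P))
((-3210672 + Y(-1134, S(-24, -11))) + a)/6399846 = ((-3210672 + sqrt(-343 - 11)) - 697109/9735)/6399846 = ((-3210672 + sqrt(-354)) - 697109/9735)*(1/6399846) = ((-3210672 + I*sqrt(354)) - 697109/9735)*(1/6399846) = (-31256589029/9735 + I*sqrt(354))*(1/6399846) = -31256589029/62302500810 + I*sqrt(354)/6399846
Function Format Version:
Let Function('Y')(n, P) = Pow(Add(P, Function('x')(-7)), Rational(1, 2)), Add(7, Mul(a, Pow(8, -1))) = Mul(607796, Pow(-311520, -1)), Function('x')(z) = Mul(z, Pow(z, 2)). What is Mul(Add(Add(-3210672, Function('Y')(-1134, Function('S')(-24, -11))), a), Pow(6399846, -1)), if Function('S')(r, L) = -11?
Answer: Add(Rational(-31256589029, 62302500810), Mul(Rational(1, 6399846), I, Pow(354, Rational(1, 2)))) ≈ Add(-0.50169, Mul(2.9399e-6, I))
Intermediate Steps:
Function('x')(z) = Pow(z, 3)
a = Rational(-697109, 9735) (a = Add(-56, Mul(8, Mul(607796, Pow(-311520, -1)))) = Add(-56, Mul(8, Mul(607796, Rational(-1, 311520)))) = Add(-56, Mul(8, Rational(-151949, 77880))) = Add(-56, Rational(-151949, 9735)) = Rational(-697109, 9735) ≈ -71.609)
Function('Y')(n, P) = Pow(Add(-343, P), Rational(1, 2)) (Function('Y')(n, P) = Pow(Add(P, Pow(-7, 3)), Rational(1, 2)) = Pow(Add(P, -343), Rational(1, 2)) = Pow(Add(-343, P), Rational(1, 2)))
Mul(Add(Add(-3210672, Function('Y')(-1134, Function('S')(-24, -11))), a), Pow(6399846, -1)) = Mul(Add(Add(-3210672, Pow(Add(-343, -11), Rational(1, 2))), Rational(-697109, 9735)), Pow(6399846, -1)) = Mul(Add(Add(-3210672, Pow(-354, Rational(1, 2))), Rational(-697109, 9735)), Rational(1, 6399846)) = Mul(Add(Add(-3210672, Mul(I, Pow(354, Rational(1, 2)))), Rational(-697109, 9735)), Rational(1, 6399846)) = Mul(Add(Rational(-31256589029, 9735), Mul(I, Pow(354, Rational(1, 2)))), Rational(1, 6399846)) = Add(Rational(-31256589029, 62302500810), Mul(Rational(1, 6399846), I, Pow(354, Rational(1, 2))))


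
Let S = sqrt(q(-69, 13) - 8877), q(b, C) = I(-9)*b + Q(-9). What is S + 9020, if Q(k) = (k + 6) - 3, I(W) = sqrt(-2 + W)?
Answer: 9020 + sqrt(-8883 - 69*I*sqrt(11)) ≈ 9021.2 - 94.257*I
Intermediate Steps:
Q(k) = 3 + k (Q(k) = (6 + k) - 3 = 3 + k)
q(b, C) = -6 + I*b*sqrt(11) (q(b, C) = sqrt(-2 - 9)*b + (3 - 9) = sqrt(-11)*b - 6 = (I*sqrt(11))*b - 6 = I*b*sqrt(11) - 6 = -6 + I*b*sqrt(11))
S = sqrt(-8883 - 69*I*sqrt(11)) (S = sqrt((-6 + I*(-69)*sqrt(11)) - 8877) = sqrt((-6 - 69*I*sqrt(11)) - 8877) = sqrt(-8883 - 69*I*sqrt(11)) ≈ 1.214 - 94.257*I)
S + 9020 = sqrt(-8883 - 69*I*sqrt(11)) + 9020 = 9020 + sqrt(-8883 - 69*I*sqrt(11))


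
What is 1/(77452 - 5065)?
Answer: 1/72387 ≈ 1.3815e-5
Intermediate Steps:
1/(77452 - 5065) = 1/72387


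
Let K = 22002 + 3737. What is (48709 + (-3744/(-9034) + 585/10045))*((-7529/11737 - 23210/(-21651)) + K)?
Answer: 2891195465042462902252976/2306030738152911 ≈ 1.2538e+9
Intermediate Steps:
K = 25739
(48709 + (-3744/(-9034) + 585/10045))*((-7529/11737 - 23210/(-21651)) + K) = (48709 + (-3744/(-9034) + 585/10045))*((-7529/11737 - 23210/(-21651)) + 25739) = (48709 + (-3744*(-1/9034) + 585*(1/10045)))*((-7529*1/11737 - 23210*(-1/21651)) + 25739) = (48709 + (1872/4517 + 117/2009))*((-7529/11737 + 23210/21651) + 25739) = (48709 + 4289337/9074653)*(109405391/254117787 + 25739) = (442021562314/9074653)*(6540847124984/254117787) = 2891195465042462902252976/2306030738152911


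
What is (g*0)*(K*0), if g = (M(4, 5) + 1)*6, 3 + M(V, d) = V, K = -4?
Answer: 0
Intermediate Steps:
M(V, d) = -3 + V
g = 12 (g = ((-3 + 4) + 1)*6 = (1 + 1)*6 = 2*6 = 12)
(g*0)*(K*0) = (12*0)*(-4*0) = 0*0 = 0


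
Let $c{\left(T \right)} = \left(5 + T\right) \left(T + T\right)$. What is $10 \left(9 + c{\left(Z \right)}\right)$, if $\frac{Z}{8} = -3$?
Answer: $9210$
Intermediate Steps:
$Z = -24$ ($Z = 8 \left(-3\right) = -24$)
$c{\left(T \right)} = 2 T \left(5 + T\right)$ ($c{\left(T \right)} = \left(5 + T\right) 2 T = 2 T \left(5 + T\right)$)
$10 \left(9 + c{\left(Z \right)}\right) = 10 \left(9 + 2 \left(-24\right) \left(5 - 24\right)\right) = 10 \left(9 + 2 \left(-24\right) \left(-19\right)\right) = 10 \left(9 + 912\right) = 10 \cdot 921 = 9210$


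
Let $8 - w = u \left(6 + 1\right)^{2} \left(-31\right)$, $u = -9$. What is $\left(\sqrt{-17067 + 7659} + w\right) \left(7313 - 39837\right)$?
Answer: $444375412 - 1821344 i \sqrt{3} \approx 4.4438 \cdot 10^{8} - 3.1547 \cdot 10^{6} i$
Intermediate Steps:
$w = -13663$ ($w = 8 - - 9 \left(6 + 1\right)^{2} \left(-31\right) = 8 - - 9 \cdot 7^{2} \left(-31\right) = 8 - \left(-9\right) 49 \left(-31\right) = 8 - \left(-441\right) \left(-31\right) = 8 - 13671 = -13663$)
$\left(\sqrt{-17067 + 7659} + w\right) \left(7313 - 39837\right) = \left(\sqrt{-17067 + 7659} - 13663\right) \left(7313 - 39837\right) = \left(\sqrt{-9408} - 13663\right) \left(-32524\right) = \left(56 i \sqrt{3} - 13663\right) \left(-32524\right) = \left(-13663 + 56 i \sqrt{3}\right) \left(-32524\right) = 444375412 - 1821344 i \sqrt{3}$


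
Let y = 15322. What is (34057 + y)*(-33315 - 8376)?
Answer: -2058659889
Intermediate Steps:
(34057 + y)*(-33315 - 8376) = (34057 + 15322)*(-33315 - 8376) = 49379*(-41691) = -2058659889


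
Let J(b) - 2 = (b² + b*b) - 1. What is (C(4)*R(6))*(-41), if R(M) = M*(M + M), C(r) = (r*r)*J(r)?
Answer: -1558656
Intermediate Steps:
J(b) = 1 + 2*b² (J(b) = 2 + ((b² + b*b) - 1) = 2 + ((b² + b²) - 1) = 2 + (2*b² - 1) = 2 + (-1 + 2*b²) = 1 + 2*b²)
C(r) = r²*(1 + 2*r²) (C(r) = (r*r)*(1 + 2*r²) = r²*(1 + 2*r²))
R(M) = 2*M² (R(M) = M*(2*M) = 2*M²)
(C(4)*R(6))*(-41) = ((4² + 2*4⁴)*(2*6²))*(-41) = ((16 + 2*256)*(2*36))*(-41) = ((16 + 512)*72)*(-41) = (528*72)*(-41) = 38016*(-41) = -1558656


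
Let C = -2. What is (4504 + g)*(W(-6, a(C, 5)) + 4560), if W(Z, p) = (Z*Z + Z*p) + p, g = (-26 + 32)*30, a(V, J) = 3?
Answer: 21457404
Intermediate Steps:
g = 180 (g = 6*30 = 180)
W(Z, p) = p + Z² + Z*p (W(Z, p) = (Z² + Z*p) + p = p + Z² + Z*p)
(4504 + g)*(W(-6, a(C, 5)) + 4560) = (4504 + 180)*((3 + (-6)² - 6*3) + 4560) = 4684*((3 + 36 - 18) + 4560) = 4684*(21 + 4560) = 4684*4581 = 21457404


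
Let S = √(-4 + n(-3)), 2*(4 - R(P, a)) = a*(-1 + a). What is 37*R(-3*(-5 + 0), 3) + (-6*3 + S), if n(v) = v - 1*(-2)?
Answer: 19 + I*√5 ≈ 19.0 + 2.2361*I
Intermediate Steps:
n(v) = 2 + v (n(v) = v + 2 = 2 + v)
R(P, a) = 4 - a*(-1 + a)/2
S = I*√5 (S = √(-4 + (2 - 3)) = √(-4 - 1) = √(-5) = I*√5 ≈ 2.2361*I)
37*R(-3*(-5 + 0), 3) + (-6*3 + S) = 37*(4 + (½)*3 - ½*3²) + (-6*3 + I*√5) = 37*(4 + 3/2 - ½*9) + (-18 + I*√5) = 37*(4 + 3/2 - 9/2) + (-18 + I*√5) = 37*1 + (-18 + I*√5) = 37 + (-18 + I*√5) = 19 + I*√5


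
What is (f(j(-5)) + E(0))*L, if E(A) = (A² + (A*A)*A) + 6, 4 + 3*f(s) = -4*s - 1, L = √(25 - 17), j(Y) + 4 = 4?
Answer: 26*√2/3 ≈ 12.257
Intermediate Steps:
j(Y) = 0 (j(Y) = -4 + 4 = 0)
L = 2*√2 (L = √8 = 2*√2 ≈ 2.8284)
f(s) = -5/3 - 4*s/3 (f(s) = -4/3 + (-4*s - 1)/3 = -4/3 + (-1 - 4*s)/3 = -4/3 + (-⅓ - 4*s/3) = -5/3 - 4*s/3)
E(A) = 6 + A² + A³ (E(A) = (A² + A²*A) + 6 = (A² + A³) + 6 = 6 + A² + A³)
(f(j(-5)) + E(0))*L = ((-5/3 - 4/3*0) + (6 + 0² + 0³))*(2*√2) = ((-5/3 + 0) + (6 + 0 + 0))*(2*√2) = (-5/3 + 6)*(2*√2) = 13*(2*√2)/3 = 26*√2/3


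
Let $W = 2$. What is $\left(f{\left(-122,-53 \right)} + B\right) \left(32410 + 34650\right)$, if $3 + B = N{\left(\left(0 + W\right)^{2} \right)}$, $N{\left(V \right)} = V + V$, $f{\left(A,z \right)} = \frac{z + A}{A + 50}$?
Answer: $\frac{8969275}{18} \approx 4.9829 \cdot 10^{5}$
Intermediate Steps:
$f{\left(A,z \right)} = \frac{A + z}{50 + A}$
$N{\left(V \right)} = 2 V$
$B = 5$ ($B = -3 + 2 \left(0 + 2\right)^{2} = -3 + 2 \cdot 2^{2} = -3 + 2 \cdot 4 = -3 + 8 = 5$)
$\left(f{\left(-122,-53 \right)} + B\right) \left(32410 + 34650\right) = \left(\frac{-122 - 53}{50 - 122} + 5\right) \left(32410 + 34650\right) = \left(\frac{1}{-72} \left(-175\right) + 5\right) 67060 = \left(\left(- \frac{1}{72}\right) \left(-175\right) + 5\right) 67060 = \left(\frac{175}{72} + 5\right) 67060 = \frac{535}{72} \cdot 67060 = \frac{8969275}{18}$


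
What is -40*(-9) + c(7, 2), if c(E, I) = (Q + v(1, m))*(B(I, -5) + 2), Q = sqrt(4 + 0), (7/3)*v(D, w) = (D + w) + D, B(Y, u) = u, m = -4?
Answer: 2496/7 ≈ 356.57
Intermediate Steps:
v(D, w) = 3*w/7 + 6*D/7 (v(D, w) = 3*((D + w) + D)/7 = 3*(w + 2*D)/7 = 3*w/7 + 6*D/7)
Q = 2 (Q = sqrt(4) = 2)
c(E, I) = -24/7 (c(E, I) = (2 + ((3/7)*(-4) + (6/7)*1))*(-5 + 2) = (2 + (-12/7 + 6/7))*(-3) = (2 - 6/7)*(-3) = (8/7)*(-3) = -24/7)
-40*(-9) + c(7, 2) = -40*(-9) - 24/7 = 360 - 24/7 = 2496/7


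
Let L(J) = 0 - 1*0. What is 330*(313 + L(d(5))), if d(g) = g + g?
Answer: 103290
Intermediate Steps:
d(g) = 2*g
L(J) = 0 (L(J) = 0 + 0 = 0)
330*(313 + L(d(5))) = 330*(313 + 0) = 330*313 = 103290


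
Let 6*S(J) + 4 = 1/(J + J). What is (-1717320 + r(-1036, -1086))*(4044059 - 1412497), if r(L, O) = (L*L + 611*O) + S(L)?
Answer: -7129655193935383/2072 ≈ -3.4410e+12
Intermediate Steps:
S(J) = -⅔ + 1/(12*J) (S(J) = -⅔ + 1/(6*(J + J)) = -⅔ + 1/(6*((2*J))) = -⅔ + (1/(2*J))/6 = -⅔ + 1/(12*J))
r(L, O) = L² + 611*O + (1 - 8*L)/(12*L) (r(L, O) = (L*L + 611*O) + (1 - 8*L)/(12*L) = (L² + 611*O) + (1 - 8*L)/(12*L) = L² + 611*O + (1 - 8*L)/(12*L))
(-1717320 + r(-1036, -1086))*(4044059 - 1412497) = (-1717320 + (-⅔ + (-1036)² + 611*(-1086) + (1/12)/(-1036)))*(4044059 - 1412497) = (-1717320 + (-⅔ + 1073296 - 663546 + (1/12)*(-1/1036)))*2631562 = (-1717320 + (-⅔ + 1073296 - 663546 - 1/12432))*2631562 = (-1717320 + 1698001237/4144)*2631562 = -5418572843/4144*2631562 = -7129655193935383/2072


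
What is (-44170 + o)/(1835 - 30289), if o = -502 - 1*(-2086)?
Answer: 21293/14227 ≈ 1.4967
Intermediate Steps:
o = 1584 (o = -502 + 2086 = 1584)
(-44170 + o)/(1835 - 30289) = (-44170 + 1584)/(1835 - 30289) = -42586/(-28454) = -42586*(-1/28454) = 21293/14227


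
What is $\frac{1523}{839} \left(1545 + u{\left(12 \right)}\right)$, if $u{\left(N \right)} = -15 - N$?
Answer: $\frac{2311914}{839} \approx 2755.6$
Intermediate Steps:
$\frac{1523}{839} \left(1545 + u{\left(12 \right)}\right) = \frac{1523}{839} \left(1545 - 27\right) = 1523 \cdot \frac{1}{839} \left(1545 - 27\right) = \frac{1523 \left(1545 - 27\right)}{839} = \frac{1523}{839} \cdot 1518 = \frac{2311914}{839}$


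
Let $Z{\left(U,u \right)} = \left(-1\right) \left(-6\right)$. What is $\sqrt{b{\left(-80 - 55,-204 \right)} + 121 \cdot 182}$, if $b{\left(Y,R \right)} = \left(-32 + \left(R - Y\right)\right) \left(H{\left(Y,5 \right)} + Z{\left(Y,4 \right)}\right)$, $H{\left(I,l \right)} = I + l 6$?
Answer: $\sqrt{32021} \approx 178.94$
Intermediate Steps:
$Z{\left(U,u \right)} = 6$
$H{\left(I,l \right)} = I + 6 l$
$b{\left(Y,R \right)} = \left(36 + Y\right) \left(-32 + R - Y\right)$ ($b{\left(Y,R \right)} = \left(-32 + \left(R - Y\right)\right) \left(\left(Y + 6 \cdot 5\right) + 6\right) = \left(-32 + R - Y\right) \left(\left(Y + 30\right) + 6\right) = \left(-32 + R - Y\right) \left(\left(30 + Y\right) + 6\right) = \left(-32 + R - Y\right) \left(36 + Y\right) = \left(36 + Y\right) \left(-32 + R - Y\right)$)
$\sqrt{b{\left(-80 - 55,-204 \right)} + 121 \cdot 182} = \sqrt{\left(-1152 - \left(-80 - 55\right)^{2} - 68 \left(-80 - 55\right) + 36 \left(-204\right) - 204 \left(-80 - 55\right)\right) + 121 \cdot 182} = \sqrt{\left(-1152 - \left(-135\right)^{2} - -9180 - 7344 - -27540\right) + 22022} = \sqrt{\left(-1152 - 18225 + 9180 - 7344 + 27540\right) + 22022} = \sqrt{9999 + 22022} = \sqrt{32021}$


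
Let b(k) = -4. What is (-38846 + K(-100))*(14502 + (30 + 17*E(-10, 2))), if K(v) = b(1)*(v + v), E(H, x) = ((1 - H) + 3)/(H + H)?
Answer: -2762158623/5 ≈ -5.5243e+8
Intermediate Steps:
E(H, x) = (4 - H)/(2*H) (E(H, x) = (4 - H)/((2*H)) = (4 - H)*(1/(2*H)) = (4 - H)/(2*H))
K(v) = -8*v (K(v) = -4*(v + v) = -8*v)
(-38846 + K(-100))*(14502 + (30 + 17*E(-10, 2))) = (-38846 - 8*(-100))*(14502 + (30 + 17*((½)*(4 - 1*(-10))/(-10)))) = (-38846 + 800)*(14502 + (30 + 17*((½)*(-⅒)*(4 + 10)))) = -38046*(14502 + (30 + 17*((½)*(-⅒)*14))) = -38046*(14502 + (30 + 17*(-7/10))) = -38046*(14502 + (30 - 119/10)) = -38046*(14502 + 181/10) = -38046*145201/10 = -2762158623/5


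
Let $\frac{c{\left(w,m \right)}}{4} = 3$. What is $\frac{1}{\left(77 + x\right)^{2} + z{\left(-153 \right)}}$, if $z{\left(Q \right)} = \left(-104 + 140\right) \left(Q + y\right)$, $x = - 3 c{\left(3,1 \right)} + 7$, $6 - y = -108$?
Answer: $\frac{1}{900} \approx 0.0011111$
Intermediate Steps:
$y = 114$ ($y = 6 - -108 = 6 + 108 = 114$)
$c{\left(w,m \right)} = 12$ ($c{\left(w,m \right)} = 4 \cdot 3 = 12$)
$x = -29$ ($x = \left(-3\right) 12 + 7 = -36 + 7 = -29$)
$z{\left(Q \right)} = 4104 + 36 Q$ ($z{\left(Q \right)} = \left(-104 + 140\right) \left(Q + 114\right) = 36 \left(114 + Q\right) = 4104 + 36 Q$)
$\frac{1}{\left(77 + x\right)^{2} + z{\left(-153 \right)}} = \frac{1}{\left(77 - 29\right)^{2} + \left(4104 + 36 \left(-153\right)\right)} = \frac{1}{48^{2} + \left(4104 - 5508\right)} = \frac{1}{2304 - 1404} = \frac{1}{900}$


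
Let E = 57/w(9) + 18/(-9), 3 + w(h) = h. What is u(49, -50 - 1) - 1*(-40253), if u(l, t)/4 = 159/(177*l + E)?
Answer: 232944535/5787 ≈ 40253.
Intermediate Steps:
w(h) = -3 + h
E = 15/2 (E = 57/(-3 + 9) + 18/(-9) = 57/6 + 18*(-⅑) = 57*(⅙) - 2 = 19/2 - 2 = 15/2 ≈ 7.5000)
u(l, t) = 636/(15/2 + 177*l) (u(l, t) = 4*(159/(177*l + 15/2)) = 4*(159/(15/2 + 177*l)) = 636/(15/2 + 177*l))
u(49, -50 - 1) - 1*(-40253) = 424/(5 + 118*49) - 1*(-40253) = 424/(5 + 5782) + 40253 = 424/5787 + 40253 = 232944535/5787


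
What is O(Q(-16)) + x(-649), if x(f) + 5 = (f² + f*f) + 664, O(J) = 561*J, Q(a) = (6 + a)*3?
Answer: 826231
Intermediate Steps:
Q(a) = 18 + 3*a
x(f) = 659 + 2*f² (x(f) = -5 + ((f² + f*f) + 664) = -5 + ((f² + f²) + 664) = -5 + (2*f² + 664) = -5 + (664 + 2*f²) = 659 + 2*f²)
O(Q(-16)) + x(-649) = 561*(18 + 3*(-16)) + (659 + 2*(-649)²) = 561*(18 - 48) + (659 + 2*421201) = 561*(-30) + (659 + 842402) = -16830 + 843061 = 826231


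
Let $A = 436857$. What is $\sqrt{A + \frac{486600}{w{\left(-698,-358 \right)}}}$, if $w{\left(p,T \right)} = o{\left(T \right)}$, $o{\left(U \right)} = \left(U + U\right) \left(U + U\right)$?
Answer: $\frac{\sqrt{55989462198}}{358} \approx 660.95$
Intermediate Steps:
$o{\left(U \right)} = 4 U^{2}$ ($o{\left(U \right)} = 2 U 2 U = 4 U^{2}$)
$w{\left(p,T \right)} = 4 T^{2}$
$\sqrt{A + \frac{486600}{w{\left(-698,-358 \right)}}} = \sqrt{436857 + \frac{486600}{4 \left(-358\right)^{2}}} = \sqrt{436857 + \frac{486600}{4 \cdot 128164}} = \sqrt{436857 + \frac{486600}{512656}} = \sqrt{436857 + 486600 \cdot \frac{1}{512656}} = \sqrt{436857 + \frac{60825}{64082}} = \sqrt{\frac{27994731099}{64082}} = \frac{\sqrt{55989462198}}{358}$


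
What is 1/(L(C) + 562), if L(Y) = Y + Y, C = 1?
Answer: 1/564 ≈ 0.0017731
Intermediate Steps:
L(Y) = 2*Y
1/(L(C) + 562) = 1/(2*1 + 562) = 1/(2 + 562) = 1/564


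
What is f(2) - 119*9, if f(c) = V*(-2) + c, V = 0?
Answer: -1069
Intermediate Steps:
f(c) = c (f(c) = 0*(-2) + c = 0 + c = c)
f(2) - 119*9 = 2 - 119*9 = 2 - 1071 = -1069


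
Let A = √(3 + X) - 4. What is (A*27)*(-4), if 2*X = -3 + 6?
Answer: 432 - 162*√2 ≈ 202.90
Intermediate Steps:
X = 3/2 (X = (-3 + 6)/2 = (½)*3 = 3/2 ≈ 1.5000)
A = -4 + 3*√2/2 (A = √(3 + 3/2) - 4 = √(9/2) - 4 = 3*√2/2 - 4 = -4 + 3*√2/2 ≈ -1.8787)
(A*27)*(-4) = ((-4 + 3*√2/2)*27)*(-4) = (-108 + 81*√2/2)*(-4) = 432 - 162*√2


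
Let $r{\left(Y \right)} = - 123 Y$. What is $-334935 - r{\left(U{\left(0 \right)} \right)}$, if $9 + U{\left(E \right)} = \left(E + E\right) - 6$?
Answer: $-336780$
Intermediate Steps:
$U{\left(E \right)} = -15 + 2 E$ ($U{\left(E \right)} = -9 + \left(\left(E + E\right) - 6\right) = -9 + \left(2 E - 6\right) = -9 + \left(-6 + 2 E\right) = -15 + 2 E$)
$-334935 - r{\left(U{\left(0 \right)} \right)} = -334935 - - 123 \left(-15 + 2 \cdot 0\right) = -334935 - - 123 \left(-15 + 0\right) = -334935 - \left(-123\right) \left(-15\right) = -334935 - 1845 = -336780$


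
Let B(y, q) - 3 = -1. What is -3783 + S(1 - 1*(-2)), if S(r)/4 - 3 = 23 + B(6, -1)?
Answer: -3671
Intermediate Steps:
B(y, q) = 2 (B(y, q) = 3 - 1 = 2)
S(r) = 112 (S(r) = 12 + 4*(23 + 2) = 12 + 4*25 = 12 + 100 = 112)
-3783 + S(1 - 1*(-2)) = -3783 + 112 = -3671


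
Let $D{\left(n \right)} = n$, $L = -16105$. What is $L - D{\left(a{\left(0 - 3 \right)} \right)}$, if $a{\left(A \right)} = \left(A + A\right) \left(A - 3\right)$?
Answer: $-16141$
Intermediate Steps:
$a{\left(A \right)} = 2 A \left(-3 + A\right)$
$L - D{\left(a{\left(0 - 3 \right)} \right)} = -16105 - 2 \left(0 - 3\right) \left(-3 + \left(0 - 3\right)\right) = -16105 - 2 \left(-3\right) \left(-3 - 3\right) = -16105 - 2 \left(-3\right) \left(-6\right) = -16105 - 36 = -16141$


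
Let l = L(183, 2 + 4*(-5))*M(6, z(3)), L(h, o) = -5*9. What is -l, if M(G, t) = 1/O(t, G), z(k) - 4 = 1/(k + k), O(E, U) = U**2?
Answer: 5/4 ≈ 1.2500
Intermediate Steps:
L(h, o) = -45
z(k) = 4 + 1/(2*k) (z(k) = 4 + 1/(k + k) = 4 + 1/(2*k))
M(G, t) = G**(-2) (M(G, t) = 1/(G**2) = G**(-2))
l = -5/4 (l = -45/6**2 = -45*1/36 = -5/4 ≈ -1.2500)
-l = -1*(-5/4) = 5/4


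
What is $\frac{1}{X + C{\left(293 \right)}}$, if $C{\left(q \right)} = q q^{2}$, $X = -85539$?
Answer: $\frac{1}{25068218} \approx 3.9891 \cdot 10^{-8}$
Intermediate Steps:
$C{\left(q \right)} = q^{3}$
$\frac{1}{X + C{\left(293 \right)}} = \frac{1}{-85539 + 293^{3}} = \frac{1}{-85539 + 25153757} = \frac{1}{25068218}$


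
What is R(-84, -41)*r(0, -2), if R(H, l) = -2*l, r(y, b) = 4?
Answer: 328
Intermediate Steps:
R(-84, -41)*r(0, -2) = -2*(-41)*4 = 82*4 = 328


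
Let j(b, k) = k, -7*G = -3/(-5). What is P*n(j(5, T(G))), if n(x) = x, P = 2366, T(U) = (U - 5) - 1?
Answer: -71994/5 ≈ -14399.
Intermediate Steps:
G = -3/35 (G = -(-3)/(7*(-5)) = -(-3)*(-1)/(7*5) = -1/7*3/5 = -3/35 ≈ -0.085714)
T(U) = -6 + U (T(U) = (-5 + U) - 1 = -6 + U)
P*n(j(5, T(G))) = 2366*(-6 - 3/35) = 2366*(-213/35) = -71994/5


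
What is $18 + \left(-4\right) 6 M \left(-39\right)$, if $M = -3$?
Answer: $-2790$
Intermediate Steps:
$18 + \left(-4\right) 6 M \left(-39\right) = 18 + \left(-4\right) 6 \left(-3\right) \left(-39\right) = 18 + \left(-24\right) \left(-3\right) \left(-39\right) = 18 + 72 \left(-39\right) = 18 - 2808 = -2790$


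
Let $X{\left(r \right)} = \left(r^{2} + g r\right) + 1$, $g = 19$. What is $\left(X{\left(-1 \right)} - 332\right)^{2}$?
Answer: $121801$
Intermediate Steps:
$X{\left(r \right)} = 1 + r^{2} + 19 r$ ($X{\left(r \right)} = \left(r^{2} + 19 r\right) + 1 = 1 + r^{2} + 19 r$)
$\left(X{\left(-1 \right)} - 332\right)^{2} = \left(\left(1 + \left(-1\right)^{2} + 19 \left(-1\right)\right) - 332\right)^{2} = \left(\left(1 + 1 - 19\right) - 332\right)^{2} = \left(-17 - 332\right)^{2} = \left(-349\right)^{2} = 121801$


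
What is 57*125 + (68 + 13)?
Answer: 7206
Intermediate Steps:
57*125 + (68 + 13) = 7125 + 81 = 7206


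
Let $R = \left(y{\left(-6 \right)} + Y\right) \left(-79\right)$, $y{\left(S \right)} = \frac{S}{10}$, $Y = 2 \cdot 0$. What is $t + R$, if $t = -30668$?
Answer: $- \frac{153103}{5} \approx -30621.0$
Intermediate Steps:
$Y = 0$
$y{\left(S \right)} = \frac{S}{10}$ ($y{\left(S \right)} = S \frac{1}{10} = \frac{S}{10}$)
$R = \frac{237}{5}$ ($R = \left(\frac{1}{10} \left(-6\right) + 0\right) \left(-79\right) = \left(- \frac{3}{5} + 0\right) \left(-79\right) = \left(- \frac{3}{5}\right) \left(-79\right) = \frac{237}{5} \approx 47.4$)
$t + R = -30668 + \frac{237}{5} = - \frac{153103}{5}$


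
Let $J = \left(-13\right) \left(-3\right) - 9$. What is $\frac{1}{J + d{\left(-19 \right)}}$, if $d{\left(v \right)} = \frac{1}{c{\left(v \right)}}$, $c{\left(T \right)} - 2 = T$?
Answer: $\frac{17}{509} \approx 0.033399$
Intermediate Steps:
$c{\left(T \right)} = 2 + T$
$J = 30$ ($J = 39 - 9 = 30$)
$d{\left(v \right)} = \frac{1}{2 + v}$
$\frac{1}{J + d{\left(-19 \right)}} = \frac{1}{30 + \frac{1}{2 - 19}} = \frac{1}{30 + \frac{1}{-17}} = \frac{1}{30 - \frac{1}{17}} = \frac{1}{\frac{509}{17}} = \frac{17}{509}$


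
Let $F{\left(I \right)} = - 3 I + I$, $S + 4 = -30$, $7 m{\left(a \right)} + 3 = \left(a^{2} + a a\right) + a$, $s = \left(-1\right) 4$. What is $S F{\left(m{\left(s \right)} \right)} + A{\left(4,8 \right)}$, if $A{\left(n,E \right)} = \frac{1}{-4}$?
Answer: $\frac{6793}{28} \approx 242.61$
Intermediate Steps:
$A{\left(n,E \right)} = - \frac{1}{4}$
$s = -4$
$m{\left(a \right)} = - \frac{3}{7} + \frac{a}{7} + \frac{2 a^{2}}{7}$ ($m{\left(a \right)} = - \frac{3}{7} + \frac{\left(a^{2} + a a\right) + a}{7} = - \frac{3}{7} + \frac{\left(a^{2} + a^{2}\right) + a}{7} = - \frac{3}{7} + \frac{2 a^{2} + a}{7} = - \frac{3}{7} + \frac{a + 2 a^{2}}{7} = - \frac{3}{7} + \left(\frac{a}{7} + \frac{2 a^{2}}{7}\right) = - \frac{3}{7} + \frac{a}{7} + \frac{2 a^{2}}{7}$)
$S = -34$ ($S = -4 - 30 = -34$)
$F{\left(I \right)} = - 2 I$
$S F{\left(m{\left(s \right)} \right)} + A{\left(4,8 \right)} = - 34 \left(- 2 \left(- \frac{3}{7} + \frac{1}{7} \left(-4\right) + \frac{2 \left(-4\right)^{2}}{7}\right)\right) - \frac{1}{4} = - 34 \left(- 2 \left(- \frac{3}{7} - \frac{4}{7} + \frac{2}{7} \cdot 16\right)\right) - \frac{1}{4} = - 34 \left(- 2 \left(- \frac{3}{7} - \frac{4}{7} + \frac{32}{7}\right)\right) - \frac{1}{4} = - 34 \left(\left(-2\right) \frac{25}{7}\right) - \frac{1}{4} = \left(-34\right) \left(- \frac{50}{7}\right) - \frac{1}{4} = \frac{1700}{7} - \frac{1}{4} = \frac{6793}{28}$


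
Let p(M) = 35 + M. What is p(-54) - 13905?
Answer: -13924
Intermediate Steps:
p(-54) - 13905 = (35 - 54) - 13905 = -19 - 13905 = -13924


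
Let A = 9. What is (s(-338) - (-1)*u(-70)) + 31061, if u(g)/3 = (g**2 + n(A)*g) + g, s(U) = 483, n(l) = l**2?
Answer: 29024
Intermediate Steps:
u(g) = 3*g**2 + 246*g (u(g) = 3*((g**2 + 9**2*g) + g) = 3*((g**2 + 81*g) + g) = 3*(g**2 + 82*g) = 3*g**2 + 246*g)
(s(-338) - (-1)*u(-70)) + 31061 = (483 - (-1)*3*(-70)*(82 - 70)) + 31061 = (483 - (-1)*3*(-70)*12) + 31061 = (483 - (-1)*(-2520)) + 31061 = (483 - 1*2520) + 31061 = (483 - 2520) + 31061 = -2037 + 31061 = 29024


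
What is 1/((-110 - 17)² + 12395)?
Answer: 1/28524 ≈ 3.5058e-5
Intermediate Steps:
1/((-110 - 17)² + 12395) = 1/((-127)² + 12395) = 1/(16129 + 12395) = 1/28524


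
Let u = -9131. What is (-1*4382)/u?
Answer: 4382/9131 ≈ 0.47990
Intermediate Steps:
(-1*4382)/u = -1*4382/(-9131) = -4382*(-1/9131) = 4382/9131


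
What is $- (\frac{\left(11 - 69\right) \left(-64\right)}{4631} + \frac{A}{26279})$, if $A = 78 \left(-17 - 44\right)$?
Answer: $- \frac{6864850}{11063459} \approx -0.6205$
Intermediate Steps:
$A = -4758$ ($A = 78 \left(-61\right) = -4758$)
$- (\frac{\left(11 - 69\right) \left(-64\right)}{4631} + \frac{A}{26279}) = - (\frac{\left(11 - 69\right) \left(-64\right)}{4631} - \frac{4758}{26279}) = - (\left(-58\right) \left(-64\right) \frac{1}{4631} - \frac{4758}{26279}) = - (3712 \cdot \frac{1}{4631} - \frac{4758}{26279}) = - (\frac{3712}{4631} - \frac{4758}{26279}) = \left(-1\right) \frac{6864850}{11063459} = - \frac{6864850}{11063459}$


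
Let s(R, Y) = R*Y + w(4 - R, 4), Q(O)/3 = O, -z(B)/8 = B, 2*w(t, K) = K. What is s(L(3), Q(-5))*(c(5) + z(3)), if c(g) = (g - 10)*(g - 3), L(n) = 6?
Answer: 2992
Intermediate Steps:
w(t, K) = K/2
z(B) = -8*B
Q(O) = 3*O
s(R, Y) = 2 + R*Y (s(R, Y) = R*Y + (1/2)*4 = R*Y + 2 = 2 + R*Y)
c(g) = (-10 + g)*(-3 + g)
s(L(3), Q(-5))*(c(5) + z(3)) = (2 + 6*(3*(-5)))*((30 + 5**2 - 13*5) - 8*3) = (2 + 6*(-15))*((30 + 25 - 65) - 24) = (2 - 90)*(-10 - 24) = -88*(-34) = 2992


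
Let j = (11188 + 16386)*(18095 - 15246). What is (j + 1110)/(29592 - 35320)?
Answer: -19639859/1432 ≈ -13715.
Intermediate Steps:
j = 78558326 (j = 27574*2849 = 78558326)
(j + 1110)/(29592 - 35320) = (78558326 + 1110)/(29592 - 35320) = 78559436/(-5728) = 78559436*(-1/5728) = -19639859/1432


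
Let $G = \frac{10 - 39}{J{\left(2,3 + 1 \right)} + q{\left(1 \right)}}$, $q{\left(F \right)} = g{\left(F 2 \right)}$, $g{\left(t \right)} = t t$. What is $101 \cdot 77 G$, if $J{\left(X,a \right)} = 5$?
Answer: $- \frac{225533}{9} \approx -25059.0$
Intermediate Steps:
$g{\left(t \right)} = t^{2}$
$q{\left(F \right)} = 4 F^{2}$ ($q{\left(F \right)} = \left(F 2\right)^{2} = \left(2 F\right)^{2} = 4 F^{2}$)
$G = - \frac{29}{9}$ ($G = \frac{10 - 39}{5 + 4 \cdot 1^{2}} = - \frac{29}{5 + 4 \cdot 1} = - \frac{29}{5 + 4} = - \frac{29}{9} \approx -3.2222$)
$101 \cdot 77 G = 101 \cdot 77 \left(- \frac{29}{9}\right) = 7777 \left(- \frac{29}{9}\right) = - \frac{225533}{9}$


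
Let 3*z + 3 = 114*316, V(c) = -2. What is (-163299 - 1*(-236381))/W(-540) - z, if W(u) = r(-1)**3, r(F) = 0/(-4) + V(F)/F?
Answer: -11487/4 ≈ -2871.8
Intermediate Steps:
r(F) = -2/F (r(F) = 0/(-4) - 2/F = 0*(-1/4) - 2/F = 0 - 2/F = -2/F)
W(u) = 8 (W(u) = (-2/(-1))**3 = (-2*(-1))**3 = 2**3 = 8)
z = 12007 (z = -1 + (114*316)/3 = -1 + (1/3)*36024 = -1 + 12008 = 12007)
(-163299 - 1*(-236381))/W(-540) - z = (-163299 - 1*(-236381))/8 - 1*12007 = (-163299 + 236381)*(1/8) - 12007 = 73082*(1/8) - 12007 = 36541/4 - 12007 = -11487/4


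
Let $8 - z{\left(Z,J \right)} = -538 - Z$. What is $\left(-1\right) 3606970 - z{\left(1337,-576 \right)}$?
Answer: $-3608853$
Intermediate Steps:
$z{\left(Z,J \right)} = 546 + Z$ ($z{\left(Z,J \right)} = 8 - \left(-538 - Z\right) = 8 + \left(538 + Z\right) = 546 + Z$)
$\left(-1\right) 3606970 - z{\left(1337,-576 \right)} = \left(-1\right) 3606970 - \left(546 + 1337\right) = -3606970 - 1883 = -3608853$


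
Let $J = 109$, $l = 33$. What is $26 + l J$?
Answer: $3623$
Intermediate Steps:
$26 + l J = 26 + 33 \cdot 109 = 26 + 3597 = 3623$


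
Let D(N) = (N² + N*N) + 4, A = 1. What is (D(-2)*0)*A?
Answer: 0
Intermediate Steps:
D(N) = 4 + 2*N² (D(N) = (N² + N²) + 4 = 2*N² + 4 = 4 + 2*N²)
(D(-2)*0)*A = ((4 + 2*(-2)²)*0)*1 = ((4 + 2*4)*0)*1 = ((4 + 8)*0)*1 = (12*0)*1 = 0*1 = 0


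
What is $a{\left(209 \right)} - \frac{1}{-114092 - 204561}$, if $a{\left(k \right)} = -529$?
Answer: $- \frac{168567436}{318653} \approx -529.0$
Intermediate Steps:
$a{\left(209 \right)} - \frac{1}{-114092 - 204561} = -529 - \frac{1}{-114092 - 204561} = -529 - \frac{1}{-318653} = -529 - - \frac{1}{318653} = -529 + \frac{1}{318653} = - \frac{168567436}{318653}$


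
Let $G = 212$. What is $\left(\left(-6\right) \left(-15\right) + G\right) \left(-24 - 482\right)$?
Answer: $-152812$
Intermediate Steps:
$\left(\left(-6\right) \left(-15\right) + G\right) \left(-24 - 482\right) = \left(\left(-6\right) \left(-15\right) + 212\right) \left(-24 - 482\right) = \left(90 + 212\right) \left(-506\right) = 302 \left(-506\right) = -152812$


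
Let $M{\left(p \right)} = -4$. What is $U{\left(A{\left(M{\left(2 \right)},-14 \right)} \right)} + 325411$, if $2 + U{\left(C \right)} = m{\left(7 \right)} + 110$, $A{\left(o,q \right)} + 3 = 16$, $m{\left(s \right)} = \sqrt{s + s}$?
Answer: $325519 + \sqrt{14} \approx 3.2552 \cdot 10^{5}$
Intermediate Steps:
$m{\left(s \right)} = \sqrt{2} \sqrt{s}$ ($m{\left(s \right)} = \sqrt{2 s} = \sqrt{2} \sqrt{s}$)
$A{\left(o,q \right)} = 13$ ($A{\left(o,q \right)} = -3 + 16 = 13$)
$U{\left(C \right)} = 108 + \sqrt{14}$ ($U{\left(C \right)} = -2 + \left(\sqrt{2} \sqrt{7} + 110\right) = -2 + \left(\sqrt{14} + 110\right) = -2 + \left(110 + \sqrt{14}\right) = 108 + \sqrt{14}$)
$U{\left(A{\left(M{\left(2 \right)},-14 \right)} \right)} + 325411 = \left(108 + \sqrt{14}\right) + 325411 = 325519 + \sqrt{14}$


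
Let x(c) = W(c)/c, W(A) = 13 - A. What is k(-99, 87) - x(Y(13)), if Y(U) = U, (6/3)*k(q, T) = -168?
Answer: -84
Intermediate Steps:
k(q, T) = -84 (k(q, T) = (½)*(-168) = -84)
x(c) = (13 - c)/c
k(-99, 87) - x(Y(13)) = -84 - (13 - 1*13)/13 = -84 - (13 - 13)/13 = -84 - 0/13 = -84 - 1*0 = -84 + 0 = -84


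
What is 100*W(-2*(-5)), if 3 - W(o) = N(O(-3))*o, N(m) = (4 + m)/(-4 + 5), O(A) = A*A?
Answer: -12700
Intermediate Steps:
O(A) = A²
N(m) = 4 + m (N(m) = (4 + m)/1 = (4 + m)*1 = 4 + m)
W(o) = 3 - 13*o (W(o) = 3 - (4 + (-3)²)*o = 3 - (4 + 9)*o = 3 - 13*o)
100*W(-2*(-5)) = 100*(3 - (-26)*(-5)) = 100*(3 - 13*10) = 100*(3 - 130) = 100*(-127) = -12700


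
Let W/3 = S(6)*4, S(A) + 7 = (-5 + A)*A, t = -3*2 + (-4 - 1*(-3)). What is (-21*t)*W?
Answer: -1764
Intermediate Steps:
t = -7 (t = -6 + (-4 + 3) = -6 - 1 = -7)
S(A) = -7 + A*(-5 + A) (S(A) = -7 + (-5 + A)*A = -7 + A*(-5 + A))
W = -12 (W = 3*((-7 + 6**2 - 5*6)*4) = 3*((-7 + 36 - 30)*4) = 3*(-1*4) = 3*(-4) = -12)
(-21*t)*W = -21*(-7)*(-12) = 147*(-12) = -1764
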